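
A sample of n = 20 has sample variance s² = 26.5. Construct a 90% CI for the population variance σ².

df = 19. χ²_{0.05} = 30.144, χ²_{0.95} = 10.117. CI for σ² = ((n-1)s²/χ²_{α/2}, (n-1)s²/χ²_{1-α/2}) = (19·26.5/30.144, 19·26.5/10.117) = (16.7, 49.77)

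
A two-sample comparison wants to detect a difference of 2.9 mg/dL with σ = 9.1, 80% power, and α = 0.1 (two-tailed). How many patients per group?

n per group = 2(z_α/2 + z_β)²σ²/d² = 2×(1.645 + 0.84)²×9.1²/2.9² = 121.6 → n = 122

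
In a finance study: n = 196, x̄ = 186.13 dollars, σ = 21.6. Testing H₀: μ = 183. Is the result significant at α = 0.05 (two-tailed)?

z = (186.13 - 183)/(21.6/√196) = 2.029. Since |z| > 1.96, significant at α = 0.05.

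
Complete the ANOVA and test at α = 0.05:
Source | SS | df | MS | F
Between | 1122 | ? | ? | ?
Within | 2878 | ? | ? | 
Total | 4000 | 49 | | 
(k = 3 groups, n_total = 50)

df_between = 2, df_within = 47. MS_between = 561.0, MS_within = 61.23. F = 9.162, F_crit ≈ 3.195. Reject H₀.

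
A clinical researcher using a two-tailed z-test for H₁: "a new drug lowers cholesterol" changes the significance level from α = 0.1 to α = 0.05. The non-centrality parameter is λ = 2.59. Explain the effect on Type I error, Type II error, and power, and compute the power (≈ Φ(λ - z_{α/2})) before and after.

Decreasing α from 0.1 to 0.05:
• Type I error rate decreases (α is the Type I rate by definition).
• Critical value moves from z_{α/2} = 1.645 to 1.96, so power = Φ(λ - z_{α/2}) goes from Φ(2.59 - 1.645) = 0.828 to Φ(2.59 - 1.96) = 0.736.
• Type II error rate β = 1 - power therefore increases (0.172 → 0.264).
Appropriate when false positives are costly — here, approving an ineffective drug — patients take a useless medication and may skip effective alternatives.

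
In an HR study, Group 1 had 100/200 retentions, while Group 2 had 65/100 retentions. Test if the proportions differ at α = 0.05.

p̂₁ = 0.5, p̂₂ = 0.65, pooled p̂ = 0.55. z = -2.462. Critical: ±1.96. Reject H₀.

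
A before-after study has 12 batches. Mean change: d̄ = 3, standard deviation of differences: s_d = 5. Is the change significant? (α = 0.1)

t = d̄/(s_d/√n) = 3/(5/√12) = 2.078. df = 11, critical t = ±1.796. Reject H₀.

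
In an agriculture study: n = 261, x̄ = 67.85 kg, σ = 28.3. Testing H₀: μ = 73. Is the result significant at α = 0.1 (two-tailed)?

z = (67.85 - 73)/(28.3/√261) = -2.94. Since |z| > 1.645, significant at α = 0.1.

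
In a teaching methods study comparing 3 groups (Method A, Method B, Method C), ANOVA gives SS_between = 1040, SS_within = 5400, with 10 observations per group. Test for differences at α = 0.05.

df_between = 2, df_within = 27. F = MS_between/MS_within = 520.0/200.0 = 2.6. F_crit ≈ 3.354. Fail to reject H₀.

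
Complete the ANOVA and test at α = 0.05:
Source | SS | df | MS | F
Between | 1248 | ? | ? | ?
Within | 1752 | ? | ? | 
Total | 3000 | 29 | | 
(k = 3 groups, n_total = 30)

df_between = 2, df_within = 27. MS_between = 624.0, MS_within = 64.89. F = 9.616, F_crit ≈ 3.354. Reject H₀.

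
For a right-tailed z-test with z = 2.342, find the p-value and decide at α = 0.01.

p = P(Z > 2.342) = 1 - Φ(2.342) ≈ 0.0096. Since p < 0.01, reject H₀ (significant) at α = 0.01.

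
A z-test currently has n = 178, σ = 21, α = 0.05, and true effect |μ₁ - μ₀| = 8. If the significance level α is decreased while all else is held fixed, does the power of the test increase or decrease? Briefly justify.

Power decreases: a smaller α raises the critical value, so less of the H₁ sampling distribution falls in the rejection region.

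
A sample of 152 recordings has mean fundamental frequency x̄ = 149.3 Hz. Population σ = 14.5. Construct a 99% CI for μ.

CI = x̄ ± z*(σ/√n) = 149.3 ± 2.576(14.5/√152) = 149.3 ± 3.03 = (146.27, 152.33)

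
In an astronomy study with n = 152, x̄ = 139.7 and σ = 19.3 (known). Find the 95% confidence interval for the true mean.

CI = x̄ ± z*(σ/√n) = 139.7 ± 1.96(19.3/√152) = 139.7 ± 3.07 = (136.63, 142.77)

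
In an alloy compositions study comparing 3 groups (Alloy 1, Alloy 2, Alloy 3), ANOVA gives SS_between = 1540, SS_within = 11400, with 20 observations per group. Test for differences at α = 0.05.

df_between = 2, df_within = 57. F = MS_between/MS_within = 770.0/200.0 = 3.85. F_crit ≈ 3.159. Reject H₀. At least one mean differs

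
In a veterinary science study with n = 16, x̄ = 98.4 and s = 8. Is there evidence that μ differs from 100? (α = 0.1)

t = (x̄ - μ₀)/(s/√n) = (98.4 - 100)/(8/√16) = -0.8. df = 15, critical t = ±1.753. Fail to reject H₀.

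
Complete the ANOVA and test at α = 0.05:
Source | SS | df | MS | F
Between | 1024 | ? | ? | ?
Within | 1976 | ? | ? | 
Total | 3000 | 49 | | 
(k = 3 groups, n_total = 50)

df_between = 2, df_within = 47. MS_between = 512.0, MS_within = 42.04. F = 12.178, F_crit ≈ 3.195. Reject H₀.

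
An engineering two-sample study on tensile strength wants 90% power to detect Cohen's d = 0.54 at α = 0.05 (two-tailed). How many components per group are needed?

z_{α/2} = 1.96, z_β = Φ⁻¹(0.9) = 1.282. For medium effect (d = 0.54): n per group = 2(z_{α/2} + z_β)²/d² = 2(1.96 + 1.282)²/0.54² = 72.1 → 73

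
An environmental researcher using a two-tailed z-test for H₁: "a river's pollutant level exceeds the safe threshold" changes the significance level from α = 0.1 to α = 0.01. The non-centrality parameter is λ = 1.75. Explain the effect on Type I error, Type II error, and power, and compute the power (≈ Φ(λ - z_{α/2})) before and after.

Decreasing α from 0.1 to 0.01:
• Type I error rate decreases (α is the Type I rate by definition).
• Critical value moves from z_{α/2} = 1.645 to 2.576, so power = Φ(λ - z_{α/2}) goes from Φ(1.75 - 1.645) = 0.542 to Φ(1.75 - 2.576) = 0.204.
• Type II error rate β = 1 - power therefore increases (0.458 → 0.796).
Appropriate when false positives are costly — here, shutting down a compliant factory unnecessarily.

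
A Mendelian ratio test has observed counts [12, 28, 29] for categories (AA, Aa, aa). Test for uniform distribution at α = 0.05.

Expected = 23 each. χ² = Σ(O-E)²/E = 7.913. df = 2, critical value = 5.991. Reject H₀.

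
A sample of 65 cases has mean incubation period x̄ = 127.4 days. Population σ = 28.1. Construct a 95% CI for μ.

CI = x̄ ± z*(σ/√n) = 127.4 ± 1.96(28.1/√65) = 127.4 ± 6.83 = (120.57, 134.23)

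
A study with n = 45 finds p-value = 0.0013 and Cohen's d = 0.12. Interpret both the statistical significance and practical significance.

Statistically significant (p = 0.0013 < 0.05). Cohen's d = 0.12 indicates a very small effect size. Both statistical and practical significance should be considered.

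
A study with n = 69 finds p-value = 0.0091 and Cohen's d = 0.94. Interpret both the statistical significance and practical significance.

Statistically significant (p = 0.0091 < 0.05). Cohen's d = 0.94 indicates a large effect size. Both statistical and practical significance should be considered.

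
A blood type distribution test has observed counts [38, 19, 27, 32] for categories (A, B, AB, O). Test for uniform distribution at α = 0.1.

Expected = 29 each. χ² = Σ(O-E)²/E = 6.69. df = 3, critical value = 6.251. Reject H₀.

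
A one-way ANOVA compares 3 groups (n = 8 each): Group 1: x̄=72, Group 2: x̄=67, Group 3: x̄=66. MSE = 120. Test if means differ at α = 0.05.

Grand mean = 68.33. SS_between = 165.33, MS_between = 82.67. F = 0.689, F_crit ≈ 3.467. Fail to reject H₀.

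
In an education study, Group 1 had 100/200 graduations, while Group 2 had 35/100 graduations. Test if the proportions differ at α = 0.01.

p̂₁ = 0.5, p̂₂ = 0.35, pooled p̂ = 0.45. z = 2.462. Critical: ±2.576. Fail to reject H₀.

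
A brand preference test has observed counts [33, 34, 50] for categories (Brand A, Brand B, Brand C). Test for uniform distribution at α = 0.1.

Expected = 39 each. χ² = Σ(O-E)²/E = 4.667. df = 2, critical value = 4.605. Reject H₀.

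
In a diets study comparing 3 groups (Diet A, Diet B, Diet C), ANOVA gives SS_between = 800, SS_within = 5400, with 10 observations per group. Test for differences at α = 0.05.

df_between = 2, df_within = 27. F = MS_between/MS_within = 400.0/200.0 = 2.0. F_crit ≈ 3.354. Fail to reject H₀.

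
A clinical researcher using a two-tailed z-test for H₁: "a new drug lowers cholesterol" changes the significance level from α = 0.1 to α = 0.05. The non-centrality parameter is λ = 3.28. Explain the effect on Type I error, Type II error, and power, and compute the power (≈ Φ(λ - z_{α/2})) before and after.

Decreasing α from 0.1 to 0.05:
• Type I error rate decreases (α is the Type I rate by definition).
• Critical value moves from z_{α/2} = 1.645 to 1.96, so power = Φ(λ - z_{α/2}) goes from Φ(3.28 - 1.645) = 0.949 to Φ(3.28 - 1.96) = 0.907.
• Type II error rate β = 1 - power therefore increases (0.051 → 0.093).
Appropriate when false positives are costly — here, approving an ineffective drug — patients take a useless medication and may skip effective alternatives.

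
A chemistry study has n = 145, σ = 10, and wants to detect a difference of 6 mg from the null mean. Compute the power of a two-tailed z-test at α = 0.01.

SE = σ/√n = 10/√145 = 0.83. Non-centrality λ = d/SE = 6/0.83 = 7.225. Power ≈ Φ(λ - z_{α/2}) = Φ(7.225 - 2.576) = Φ(4.649) = 1.0.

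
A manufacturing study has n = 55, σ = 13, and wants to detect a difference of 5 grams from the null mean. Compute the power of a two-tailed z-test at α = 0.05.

SE = σ/√n = 13/√55 = 1.753. Non-centrality λ = d/SE = 5/1.753 = 2.852. Power ≈ Φ(λ - z_{α/2}) = Φ(2.852 - 1.96) = Φ(0.892) = 0.814.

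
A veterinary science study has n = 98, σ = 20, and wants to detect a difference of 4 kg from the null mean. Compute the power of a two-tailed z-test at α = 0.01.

SE = σ/√n = 20/√98 = 2.02. Non-centrality λ = d/SE = 4/2.02 = 1.98. Power ≈ Φ(λ - z_{α/2}) = Φ(1.98 - 2.576) = Φ(-0.596) = 0.276.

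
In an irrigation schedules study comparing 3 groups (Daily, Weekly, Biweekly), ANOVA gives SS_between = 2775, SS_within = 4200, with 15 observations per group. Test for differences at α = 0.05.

df_between = 2, df_within = 42. F = MS_between/MS_within = 1387.5/100.0 = 13.875. F_crit ≈ 3.22. Reject H₀. At least one mean differs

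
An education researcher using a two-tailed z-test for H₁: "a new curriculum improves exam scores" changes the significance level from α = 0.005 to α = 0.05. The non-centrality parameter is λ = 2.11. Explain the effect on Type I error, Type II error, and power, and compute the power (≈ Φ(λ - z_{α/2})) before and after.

Increasing α from 0.005 to 0.05:
• Type I error rate increases (α is the Type I rate by definition).
• Critical value moves from z_{α/2} = 2.807 to 1.96, so power = Φ(λ - z_{α/2}) goes from Φ(2.11 - 2.807) = 0.243 to Φ(2.11 - 1.96) = 0.56.
• Type II error rate β = 1 - power therefore decreases (0.757 → 0.44).
Appropriate when false negatives are costly — here, keeping the old curriculum when the new one would have helped students.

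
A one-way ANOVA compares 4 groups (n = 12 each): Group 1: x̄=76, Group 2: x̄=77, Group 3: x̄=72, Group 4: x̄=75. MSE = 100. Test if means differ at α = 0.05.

Grand mean = 75.0. SS_between = 168.0, MS_between = 56.0. F = 0.56, F_crit ≈ 2.816. Fail to reject H₀.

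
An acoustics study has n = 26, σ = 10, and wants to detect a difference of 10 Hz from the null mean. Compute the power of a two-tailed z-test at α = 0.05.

SE = σ/√n = 10/√26 = 1.961. Non-centrality λ = d/SE = 10/1.961 = 5.099. Power ≈ Φ(λ - z_{α/2}) = Φ(5.099 - 1.96) = Φ(3.139) = 0.999.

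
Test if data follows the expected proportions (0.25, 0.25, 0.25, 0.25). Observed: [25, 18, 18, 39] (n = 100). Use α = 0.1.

Expected: [25.0, 25.0, 25.0, 25.0]. χ² = 11.76. df = 3, critical = 6.251. Reject H₀.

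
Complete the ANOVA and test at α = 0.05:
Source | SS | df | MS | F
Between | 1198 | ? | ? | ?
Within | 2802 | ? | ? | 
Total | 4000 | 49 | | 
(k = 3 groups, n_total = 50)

df_between = 2, df_within = 47. MS_between = 599.0, MS_within = 59.62. F = 10.047, F_crit ≈ 3.195. Reject H₀.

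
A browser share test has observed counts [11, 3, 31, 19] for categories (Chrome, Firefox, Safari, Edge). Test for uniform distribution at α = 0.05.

Expected = 16 each. χ² = Σ(O-E)²/E = 26.75. df = 3, critical value = 7.815. Reject H₀.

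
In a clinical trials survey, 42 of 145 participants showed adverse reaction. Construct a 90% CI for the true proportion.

p̂ = 0.29. CI = p̂ ± z*√(p̂(1-p̂)/n) = (0.228, 0.352)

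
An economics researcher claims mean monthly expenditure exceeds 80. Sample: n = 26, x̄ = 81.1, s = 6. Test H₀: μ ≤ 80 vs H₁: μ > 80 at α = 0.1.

t = (81.1 - 80)/(6/√26) = 0.935, df = 25. Critical t = 1.316. Fail to reject H₀.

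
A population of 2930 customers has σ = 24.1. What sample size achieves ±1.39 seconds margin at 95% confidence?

Without FPC: n₀ = (1.96×24.1/1.39)² = 1154.826. With FPC: n = n₀N/(n₀+N-1) = 828.5 → n = 829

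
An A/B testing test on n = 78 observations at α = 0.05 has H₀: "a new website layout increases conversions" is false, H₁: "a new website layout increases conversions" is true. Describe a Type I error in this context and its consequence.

Type I error: rejecting H₀ when it is true — concluding that a new website layout increases conversions when in fact it is not. Consequence: rolling out a layout that doesn't actually help — wasted engineering effort.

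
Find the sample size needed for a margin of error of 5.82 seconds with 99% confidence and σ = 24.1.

n = (z*σ/E)² = (2.576×24.1/5.82)² = 113.8 → n = 114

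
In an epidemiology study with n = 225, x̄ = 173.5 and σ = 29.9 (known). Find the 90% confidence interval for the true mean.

CI = x̄ ± z*(σ/√n) = 173.5 ± 1.645(29.9/√225) = 173.5 ± 3.28 = (170.22, 176.78)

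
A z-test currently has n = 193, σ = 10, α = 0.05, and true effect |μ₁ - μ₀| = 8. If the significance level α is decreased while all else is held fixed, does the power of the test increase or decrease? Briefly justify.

Power decreases: a smaller α raises the critical value, so less of the H₁ sampling distribution falls in the rejection region.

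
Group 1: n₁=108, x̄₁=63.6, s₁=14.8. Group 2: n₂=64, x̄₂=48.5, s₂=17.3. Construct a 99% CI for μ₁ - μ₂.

Difference = 15.1. SE = √(14.8²/108 + 17.3²/64) = 2.589. CI = (8.43, 21.77)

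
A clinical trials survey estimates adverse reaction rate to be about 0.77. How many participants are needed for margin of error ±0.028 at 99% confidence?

n = z²p(1-p)/E² = 2.576²×0.77×0.23/0.028² = 1499.0 → n = 1499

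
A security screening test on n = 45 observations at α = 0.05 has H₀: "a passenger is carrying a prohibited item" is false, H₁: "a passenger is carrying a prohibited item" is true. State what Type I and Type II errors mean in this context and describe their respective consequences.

Type I (false positive): concluding that a passenger is carrying a prohibited item when it is not — detaining an innocent passenger — delay and inconvenience. Type II (false negative): failing to conclude that a passenger is carrying a prohibited item when it is — letting a prohibited item through — security breach. Which is costlier depends on domain priorities and is a judgement call rather than a statistical fact.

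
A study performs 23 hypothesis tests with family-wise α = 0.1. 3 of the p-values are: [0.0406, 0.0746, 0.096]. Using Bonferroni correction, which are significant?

Bonferroni α = 0.1/23 = 0.00435. None of the given p-values are significant.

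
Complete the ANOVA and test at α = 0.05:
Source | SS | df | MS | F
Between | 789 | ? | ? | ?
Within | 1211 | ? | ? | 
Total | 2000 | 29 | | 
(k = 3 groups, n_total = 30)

df_between = 2, df_within = 27. MS_between = 394.5, MS_within = 44.85. F = 8.796, F_crit ≈ 3.354. Reject H₀.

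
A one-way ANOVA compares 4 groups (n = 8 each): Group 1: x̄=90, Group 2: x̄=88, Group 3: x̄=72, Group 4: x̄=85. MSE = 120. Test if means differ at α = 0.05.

Grand mean = 83.75. SS_between = 1574.0, MS_between = 524.67. F = 4.372, F_crit ≈ 2.947. Reject H₀.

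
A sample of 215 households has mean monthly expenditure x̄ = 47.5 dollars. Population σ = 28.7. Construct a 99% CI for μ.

CI = x̄ ± z*(σ/√n) = 47.5 ± 2.576(28.7/√215) = 47.5 ± 5.04 = (42.46, 52.54)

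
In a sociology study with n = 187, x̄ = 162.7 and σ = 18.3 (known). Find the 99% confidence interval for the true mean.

CI = x̄ ± z*(σ/√n) = 162.7 ± 2.576(18.3/√187) = 162.7 ± 3.45 = (159.25, 166.15)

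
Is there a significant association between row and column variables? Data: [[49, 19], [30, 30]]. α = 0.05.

χ² = 6.565. df = 1, critical = 3.841. Reject H₀. Variables are dependent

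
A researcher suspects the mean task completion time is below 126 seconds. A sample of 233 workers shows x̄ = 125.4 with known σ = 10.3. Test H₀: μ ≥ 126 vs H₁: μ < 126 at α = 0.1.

z = -0.889. Critical value: -1.28. Fail to reject H₀.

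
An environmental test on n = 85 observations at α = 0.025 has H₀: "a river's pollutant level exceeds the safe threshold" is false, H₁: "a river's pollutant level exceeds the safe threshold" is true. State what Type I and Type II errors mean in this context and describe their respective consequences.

Type I (false positive): concluding that a river's pollutant level exceeds the safe threshold when it is not — shutting down a compliant factory unnecessarily. Type II (false negative): failing to conclude that a river's pollutant level exceeds the safe threshold when it is — allowing unsafe pollution to continue. Which is costlier depends on domain priorities and is a judgement call rather than a statistical fact.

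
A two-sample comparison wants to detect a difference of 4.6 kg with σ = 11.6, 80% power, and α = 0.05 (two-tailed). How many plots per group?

n per group = 2(z_α/2 + z_β)²σ²/d² = 2×(1.96 + 0.84)²×11.6²/4.6² = 99.7 → n = 100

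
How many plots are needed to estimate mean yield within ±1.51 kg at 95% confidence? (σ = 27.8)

n = (z*σ/E)² = (1.96×27.8/1.51)² = 1302.1 → n = 1303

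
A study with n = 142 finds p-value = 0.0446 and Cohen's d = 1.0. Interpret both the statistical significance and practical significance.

Statistically significant (p = 0.0446 < 0.05). Cohen's d = 1.0 indicates a large effect size. Both statistical and practical significance should be considered.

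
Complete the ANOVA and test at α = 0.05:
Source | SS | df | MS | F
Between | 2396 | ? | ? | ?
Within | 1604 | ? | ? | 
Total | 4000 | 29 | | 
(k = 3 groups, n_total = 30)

df_between = 2, df_within = 27. MS_between = 1198.0, MS_within = 59.41. F = 20.166, F_crit ≈ 3.354. Reject H₀.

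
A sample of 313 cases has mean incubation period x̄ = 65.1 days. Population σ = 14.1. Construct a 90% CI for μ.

CI = x̄ ± z*(σ/√n) = 65.1 ± 1.645(14.1/√313) = 65.1 ± 1.31 = (63.79, 66.41)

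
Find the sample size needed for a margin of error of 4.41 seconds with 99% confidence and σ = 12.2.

n = (z*σ/E)² = (2.576×12.2/4.41)² = 50.8 → n = 51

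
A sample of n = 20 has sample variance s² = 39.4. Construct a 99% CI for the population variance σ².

df = 19. χ²_{0.005} = 38.582, χ²_{0.995} = 6.844. CI for σ² = ((n-1)s²/χ²_{α/2}, (n-1)s²/χ²_{1-α/2}) = (19·39.4/38.582, 19·39.4/6.844) = (19.4, 109.38)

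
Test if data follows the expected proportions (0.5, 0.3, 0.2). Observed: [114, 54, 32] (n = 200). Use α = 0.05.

Expected: [100.0, 60.0, 40.0]. χ² = 4.16. df = 2, critical = 5.991. Fail to reject H₀.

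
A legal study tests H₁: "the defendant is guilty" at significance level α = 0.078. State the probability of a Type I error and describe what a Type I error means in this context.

P(Type I error) = α = 0.078. A Type I error is rejecting H₀ when H₀ is actually true (false positive) — here, concluding that the defendant is guilty when in fact this is not the case. Consequence: convicting an innocent person.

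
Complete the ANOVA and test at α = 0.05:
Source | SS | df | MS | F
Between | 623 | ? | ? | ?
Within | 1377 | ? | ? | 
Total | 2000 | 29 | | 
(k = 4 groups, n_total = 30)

df_between = 3, df_within = 26. MS_between = 207.67, MS_within = 52.96. F = 3.921, F_crit ≈ 2.975. Reject H₀.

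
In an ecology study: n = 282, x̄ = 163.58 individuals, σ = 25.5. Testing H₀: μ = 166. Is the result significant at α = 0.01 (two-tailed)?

z = (163.58 - 166)/(25.5/√282) = -1.594. Since |z| ≤ 2.576, not significant at α = 0.01.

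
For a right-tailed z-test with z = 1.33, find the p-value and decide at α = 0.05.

p = P(Z > 1.33) = 1 - Φ(1.33) ≈ 0.0918. Since p ≥ 0.05, fail to reject H₀ (not significant) at α = 0.05.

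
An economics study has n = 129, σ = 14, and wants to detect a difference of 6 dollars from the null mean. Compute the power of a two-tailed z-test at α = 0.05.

SE = σ/√n = 14/√129 = 1.233. Non-centrality λ = d/SE = 6/1.233 = 4.868. Power ≈ Φ(λ - z_{α/2}) = Φ(4.868 - 1.96) = Φ(2.908) = 0.998.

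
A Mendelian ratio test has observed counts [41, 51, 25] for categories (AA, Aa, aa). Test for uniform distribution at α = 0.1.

Expected = 39 each. χ² = Σ(O-E)²/E = 8.821. df = 2, critical value = 4.605. Reject H₀.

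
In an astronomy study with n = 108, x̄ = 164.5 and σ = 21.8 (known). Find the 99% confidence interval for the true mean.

CI = x̄ ± z*(σ/√n) = 164.5 ± 2.576(21.8/√108) = 164.5 ± 5.4 = (159.1, 169.9)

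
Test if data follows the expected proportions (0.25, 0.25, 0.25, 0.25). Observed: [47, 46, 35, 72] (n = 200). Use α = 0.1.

Expected: [50.0, 50.0, 50.0, 50.0]. χ² = 14.68. df = 3, critical = 6.251. Reject H₀.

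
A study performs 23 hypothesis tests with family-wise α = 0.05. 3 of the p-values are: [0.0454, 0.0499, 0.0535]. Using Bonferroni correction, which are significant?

Bonferroni α = 0.05/23 = 0.00217. None of the given p-values are significant.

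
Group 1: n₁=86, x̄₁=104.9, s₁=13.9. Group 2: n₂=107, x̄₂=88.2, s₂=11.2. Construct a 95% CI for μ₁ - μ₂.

Difference = 16.7. SE = √(13.9²/86 + 11.2²/107) = 1.849. CI = (13.08, 20.32)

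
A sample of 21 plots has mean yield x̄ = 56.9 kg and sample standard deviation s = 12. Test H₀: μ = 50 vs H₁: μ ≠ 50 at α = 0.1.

t = (x̄ - μ₀)/(s/√n) = (56.9 - 50)/(12/√21) = 2.635. df = 20, critical t = ±1.725. Reject H₀.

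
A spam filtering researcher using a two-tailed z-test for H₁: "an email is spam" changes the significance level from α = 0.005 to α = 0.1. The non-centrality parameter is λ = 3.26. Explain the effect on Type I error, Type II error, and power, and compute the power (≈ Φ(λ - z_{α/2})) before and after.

Increasing α from 0.005 to 0.1:
• Type I error rate increases (α is the Type I rate by definition).
• Critical value moves from z_{α/2} = 2.807 to 1.645, so power = Φ(λ - z_{α/2}) goes from Φ(3.26 - 2.807) = 0.675 to Φ(3.26 - 1.645) = 0.947.
• Type II error rate β = 1 - power therefore decreases (0.325 → 0.053).
Appropriate when false negatives are costly — here, a spam email lands in the inbox.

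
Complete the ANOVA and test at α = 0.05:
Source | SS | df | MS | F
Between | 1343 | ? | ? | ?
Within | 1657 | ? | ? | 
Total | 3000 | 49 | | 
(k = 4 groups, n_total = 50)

df_between = 3, df_within = 46. MS_between = 447.67, MS_within = 36.02. F = 12.428, F_crit ≈ 2.807. Reject H₀.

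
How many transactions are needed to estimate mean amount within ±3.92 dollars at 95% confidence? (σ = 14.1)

n = (z*σ/E)² = (1.96×14.1/3.92)² = 49.7 → n = 50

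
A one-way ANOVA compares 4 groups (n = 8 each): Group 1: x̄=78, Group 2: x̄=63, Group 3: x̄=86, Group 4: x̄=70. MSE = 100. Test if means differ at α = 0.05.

Grand mean = 74.25. SS_between = 2374.0, MS_between = 791.33. F = 7.913, F_crit ≈ 2.947. Reject H₀.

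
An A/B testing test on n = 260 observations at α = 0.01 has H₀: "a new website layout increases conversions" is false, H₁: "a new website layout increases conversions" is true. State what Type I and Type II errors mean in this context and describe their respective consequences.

Type I (false positive): concluding that a new website layout increases conversions when it is not — rolling out a layout that doesn't actually help — wasted engineering effort. Type II (false negative): failing to conclude that a new website layout increases conversions when it is — discarding a layout that would have improved conversions — lost revenue. Which is costlier depends on domain priorities and is a judgement call rather than a statistical fact.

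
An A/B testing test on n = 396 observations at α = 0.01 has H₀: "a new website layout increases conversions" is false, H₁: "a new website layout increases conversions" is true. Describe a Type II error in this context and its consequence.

Type II error: failing to reject H₀ when it is false — concluding that a new website layout increases conversions is not supported when in fact it is. Consequence: discarding a layout that would have improved conversions — lost revenue.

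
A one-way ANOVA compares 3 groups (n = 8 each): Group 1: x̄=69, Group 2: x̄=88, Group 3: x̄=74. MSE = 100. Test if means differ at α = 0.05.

Grand mean = 77.0. SS_between = 1552.0, MS_between = 776.0. F = 7.76, F_crit ≈ 3.467. Reject H₀.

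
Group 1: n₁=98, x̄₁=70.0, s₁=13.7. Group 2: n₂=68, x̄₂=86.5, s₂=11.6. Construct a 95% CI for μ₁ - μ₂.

Difference = -16.5. SE = √(13.7²/98 + 11.6²/68) = 1.973. CI = (-20.37, -12.63)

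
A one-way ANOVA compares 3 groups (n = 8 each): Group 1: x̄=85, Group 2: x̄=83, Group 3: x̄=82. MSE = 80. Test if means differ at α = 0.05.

Grand mean = 83.33. SS_between = 37.33, MS_between = 18.67. F = 0.233, F_crit ≈ 3.467. Fail to reject H₀.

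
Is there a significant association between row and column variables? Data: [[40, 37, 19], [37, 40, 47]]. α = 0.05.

χ² = 8.69. df = 2, critical = 5.991. Reject H₀. Variables are dependent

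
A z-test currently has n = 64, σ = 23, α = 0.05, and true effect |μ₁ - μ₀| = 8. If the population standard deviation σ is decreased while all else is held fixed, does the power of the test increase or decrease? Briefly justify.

Power increases: a smaller σ shrinks the standard error σ/√n, moving the sampling distribution under H₁ further from the critical value.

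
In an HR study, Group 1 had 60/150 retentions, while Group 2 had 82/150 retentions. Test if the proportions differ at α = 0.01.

p̂₁ = 0.4, p̂₂ = 0.547, pooled p̂ = 0.473. z = -2.544. Critical: ±2.576. Fail to reject H₀.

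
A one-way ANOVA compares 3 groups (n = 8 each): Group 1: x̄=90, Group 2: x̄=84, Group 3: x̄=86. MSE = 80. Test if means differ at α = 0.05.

Grand mean = 86.67. SS_between = 149.33, MS_between = 74.67. F = 0.933, F_crit ≈ 3.467. Fail to reject H₀.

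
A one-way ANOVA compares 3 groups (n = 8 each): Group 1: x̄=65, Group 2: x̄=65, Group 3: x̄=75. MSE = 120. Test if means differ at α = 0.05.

Grand mean = 68.33. SS_between = 533.33, MS_between = 266.67. F = 2.222, F_crit ≈ 3.467. Fail to reject H₀.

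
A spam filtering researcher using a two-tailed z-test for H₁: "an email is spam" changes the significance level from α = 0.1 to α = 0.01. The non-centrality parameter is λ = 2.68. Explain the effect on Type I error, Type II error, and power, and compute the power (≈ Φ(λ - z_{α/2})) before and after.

Decreasing α from 0.1 to 0.01:
• Type I error rate decreases (α is the Type I rate by definition).
• Critical value moves from z_{α/2} = 1.645 to 2.576, so power = Φ(λ - z_{α/2}) goes from Φ(2.68 - 1.645) = 0.85 to Φ(2.68 - 2.576) = 0.541.
• Type II error rate β = 1 - power therefore increases (0.15 → 0.459).
Appropriate when false positives are costly — here, a legitimate email is sent to the spam folder and the user misses it.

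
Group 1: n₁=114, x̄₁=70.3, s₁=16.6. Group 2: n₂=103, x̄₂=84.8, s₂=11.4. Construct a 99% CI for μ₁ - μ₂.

Difference = -14.5. SE = √(16.6²/114 + 11.4²/103) = 1.918. CI = (-19.44, -9.56)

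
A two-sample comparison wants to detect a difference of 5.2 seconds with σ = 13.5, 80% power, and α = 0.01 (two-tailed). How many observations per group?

n per group = 2(z_α/2 + z_β)²σ²/d² = 2×(2.576 + 0.84)²×13.5²/5.2² = 157.3 → n = 158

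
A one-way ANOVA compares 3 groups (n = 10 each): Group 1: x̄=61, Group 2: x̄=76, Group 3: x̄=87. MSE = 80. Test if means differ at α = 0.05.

Grand mean = 74.67. SS_between = 3406.67, MS_between = 1703.33. F = 21.292, F_crit ≈ 3.354. Reject H₀.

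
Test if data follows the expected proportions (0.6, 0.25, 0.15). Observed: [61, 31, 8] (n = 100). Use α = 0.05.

Expected: [60.0, 25.0, 15.0]. χ² = 4.723. df = 2, critical = 5.991. Fail to reject H₀.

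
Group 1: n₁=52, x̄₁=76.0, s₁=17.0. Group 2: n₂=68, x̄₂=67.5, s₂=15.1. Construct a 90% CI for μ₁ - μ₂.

Difference = 8.5. SE = √(17.0²/52 + 15.1²/68) = 2.985. CI = (3.59, 13.41)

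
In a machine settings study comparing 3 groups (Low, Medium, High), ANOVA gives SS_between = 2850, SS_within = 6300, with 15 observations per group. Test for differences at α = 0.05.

df_between = 2, df_within = 42. F = MS_between/MS_within = 1425.0/150.0 = 9.5. F_crit ≈ 3.22. Reject H₀. At least one mean differs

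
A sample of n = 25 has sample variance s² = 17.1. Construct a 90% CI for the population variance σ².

df = 24. χ²_{0.05} = 36.415, χ²_{0.95} = 13.848. CI for σ² = ((n-1)s²/χ²_{α/2}, (n-1)s²/χ²_{1-α/2}) = (24·17.1/36.415, 24·17.1/13.848) = (11.27, 29.64)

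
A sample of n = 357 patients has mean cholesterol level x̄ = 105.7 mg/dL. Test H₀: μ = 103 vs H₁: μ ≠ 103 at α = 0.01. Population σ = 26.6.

z = (x̄ - μ₀)/(σ/√n) = (105.7 - 103)/(26.6/√357) = 1.918. Critical value: ±2.576. Since |1.918| ≤ 2.576, Fail to reject H₀.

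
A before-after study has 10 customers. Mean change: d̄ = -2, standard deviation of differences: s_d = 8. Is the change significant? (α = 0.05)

t = d̄/(s_d/√n) = -2/(8/√10) = -0.791. df = 9, critical t = ±2.262. Fail to reject H₀.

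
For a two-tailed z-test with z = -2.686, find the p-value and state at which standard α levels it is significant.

p = 2·P(Z > |-2.686|) = 2·(1 - Φ(2.686)) ≈ 0.0072. Significant at α = 0.1; Significant at α = 0.05; Significant at α = 0.01.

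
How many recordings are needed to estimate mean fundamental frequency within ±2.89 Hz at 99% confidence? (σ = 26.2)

n = (z*σ/E)² = (2.576×26.2/2.89)² = 545.4 → n = 546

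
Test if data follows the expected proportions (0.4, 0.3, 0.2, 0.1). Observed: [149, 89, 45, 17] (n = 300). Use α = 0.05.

Expected: [120.0, 90.0, 60.0, 30.0]. χ² = 16.403. df = 3, critical = 7.815. Reject H₀.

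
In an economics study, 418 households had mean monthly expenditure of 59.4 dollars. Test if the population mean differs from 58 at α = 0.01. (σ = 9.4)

z = (x̄ - μ₀)/(σ/√n) = (59.4 - 58)/(9.4/√418) = 3.045. Critical value: ±2.576. Since |3.045| > 2.576, Reject H₀.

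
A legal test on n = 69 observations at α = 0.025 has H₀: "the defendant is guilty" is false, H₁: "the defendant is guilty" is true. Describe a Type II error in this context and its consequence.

Type II error: failing to reject H₀ when it is false — concluding that the defendant is guilty is not supported when in fact it is. Consequence: acquitting a guilty person.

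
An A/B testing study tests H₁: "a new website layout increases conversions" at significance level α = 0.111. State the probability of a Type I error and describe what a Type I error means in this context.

P(Type I error) = α = 0.111. A Type I error is rejecting H₀ when H₀ is actually true (false positive) — here, concluding that a new website layout increases conversions when in fact this is not the case. Consequence: rolling out a layout that doesn't actually help — wasted engineering effort.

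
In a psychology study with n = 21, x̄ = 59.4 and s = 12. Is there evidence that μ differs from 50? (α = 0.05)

t = (x̄ - μ₀)/(s/√n) = (59.4 - 50)/(12/√21) = 3.59. df = 20, critical t = ±2.086. Reject H₀.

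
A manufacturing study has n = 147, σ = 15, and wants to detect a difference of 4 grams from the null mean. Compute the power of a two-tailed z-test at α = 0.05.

SE = σ/√n = 15/√147 = 1.237. Non-centrality λ = d/SE = 4/1.237 = 3.233. Power ≈ Φ(λ - z_{α/2}) = Φ(3.233 - 1.96) = Φ(1.273) = 0.899.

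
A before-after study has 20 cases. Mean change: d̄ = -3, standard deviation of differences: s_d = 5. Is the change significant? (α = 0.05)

t = d̄/(s_d/√n) = -3/(5/√20) = -2.683. df = 19, critical t = ±2.093. Reject H₀.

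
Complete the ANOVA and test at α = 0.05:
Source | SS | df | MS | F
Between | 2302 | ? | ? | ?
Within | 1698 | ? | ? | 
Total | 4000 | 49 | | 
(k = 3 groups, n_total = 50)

df_between = 2, df_within = 47. MS_between = 1151.0, MS_within = 36.13. F = 31.859, F_crit ≈ 3.195. Reject H₀.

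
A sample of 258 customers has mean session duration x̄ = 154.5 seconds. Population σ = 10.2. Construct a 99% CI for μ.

CI = x̄ ± z*(σ/√n) = 154.5 ± 2.576(10.2/√258) = 154.5 ± 1.64 = (152.86, 156.14)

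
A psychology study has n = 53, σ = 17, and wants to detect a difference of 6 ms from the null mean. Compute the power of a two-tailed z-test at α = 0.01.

SE = σ/√n = 17/√53 = 2.335. Non-centrality λ = d/SE = 6/2.335 = 2.569. Power ≈ Φ(λ - z_{α/2}) = Φ(2.569 - 2.576) = Φ(-0.007) = 0.497.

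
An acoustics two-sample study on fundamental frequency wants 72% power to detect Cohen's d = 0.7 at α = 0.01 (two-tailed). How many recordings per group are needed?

z_{α/2} = 2.576, z_β = Φ⁻¹(0.72) = 0.583. For medium effect (d = 0.7): n per group = 2(z_{α/2} + z_β)²/d² = 2(2.576 + 0.583)²/0.7² = 40.7 → 41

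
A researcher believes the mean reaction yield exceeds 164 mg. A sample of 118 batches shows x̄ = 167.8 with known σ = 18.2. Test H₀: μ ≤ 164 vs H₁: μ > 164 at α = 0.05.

z = 2.268. Critical value: 1.645. Reject H₀.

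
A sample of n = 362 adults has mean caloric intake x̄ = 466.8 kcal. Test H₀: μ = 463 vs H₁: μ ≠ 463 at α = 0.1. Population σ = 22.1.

z = (x̄ - μ₀)/(σ/√n) = (466.8 - 463)/(22.1/√362) = 3.271. Critical value: ±1.645. Since |3.271| > 1.645, Reject H₀.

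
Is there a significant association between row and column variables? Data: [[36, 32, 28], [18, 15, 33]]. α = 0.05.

χ² = 7.252. df = 2, critical = 5.991. Reject H₀. Variables are dependent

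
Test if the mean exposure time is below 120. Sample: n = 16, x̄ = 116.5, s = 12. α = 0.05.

t = (116.5 - 120)/(12/√16) = -1.167, df = 15. Critical t = -1.753. Fail to reject H₀.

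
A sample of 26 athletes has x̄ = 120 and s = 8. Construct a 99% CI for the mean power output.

CI = x̄ ± t*(s/√n) = 120 ± 2.787(8/√26) = (115.63, 124.37)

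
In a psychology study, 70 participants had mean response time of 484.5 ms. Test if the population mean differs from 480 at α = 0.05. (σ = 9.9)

z = (x̄ - μ₀)/(σ/√n) = (484.5 - 480)/(9.9/√70) = 3.803. Critical value: ±1.96. Since |3.803| > 1.96, Reject H₀.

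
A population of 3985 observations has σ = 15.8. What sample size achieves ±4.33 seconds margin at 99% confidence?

Without FPC: n₀ = (2.576×15.8/4.33)² = 88.355. With FPC: n = n₀N/(n₀+N-1) = 86.5 → n = 87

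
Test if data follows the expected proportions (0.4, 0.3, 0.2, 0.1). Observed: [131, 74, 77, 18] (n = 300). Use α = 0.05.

Expected: [120.0, 90.0, 60.0, 30.0]. χ² = 13.469. df = 3, critical = 7.815. Reject H₀.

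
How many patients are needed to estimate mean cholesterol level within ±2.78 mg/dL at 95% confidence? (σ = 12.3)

n = (z*σ/E)² = (1.96×12.3/2.78)² = 75.2 → n = 76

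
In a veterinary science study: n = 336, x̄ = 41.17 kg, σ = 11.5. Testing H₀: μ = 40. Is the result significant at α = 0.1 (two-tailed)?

z = (41.17 - 40)/(11.5/√336) = 1.865. Since |z| > 1.645, significant at α = 0.1.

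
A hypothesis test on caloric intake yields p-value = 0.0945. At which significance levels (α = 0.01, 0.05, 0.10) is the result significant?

p = 0.0945. Significant at: α = 0.1.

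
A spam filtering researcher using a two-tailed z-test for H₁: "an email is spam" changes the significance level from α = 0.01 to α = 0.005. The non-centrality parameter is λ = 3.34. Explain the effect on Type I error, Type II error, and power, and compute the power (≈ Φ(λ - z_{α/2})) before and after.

Decreasing α from 0.01 to 0.005:
• Type I error rate decreases (α is the Type I rate by definition).
• Critical value moves from z_{α/2} = 2.576 to 2.807, so power = Φ(λ - z_{α/2}) goes from Φ(3.34 - 2.576) = 0.778 to Φ(3.34 - 2.807) = 0.703.
• Type II error rate β = 1 - power therefore increases (0.222 → 0.297).
Appropriate when false positives are costly — here, a legitimate email is sent to the spam folder and the user misses it.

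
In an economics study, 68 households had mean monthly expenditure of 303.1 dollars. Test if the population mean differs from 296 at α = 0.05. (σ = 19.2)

z = (x̄ - μ₀)/(σ/√n) = (303.1 - 296)/(19.2/√68) = 3.049. Critical value: ±1.96. Since |3.049| > 1.96, Reject H₀.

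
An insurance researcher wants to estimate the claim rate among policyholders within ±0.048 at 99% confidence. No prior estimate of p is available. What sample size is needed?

Conservative approach: use p = 0.5 (maximizes p(1-p) = 0.25). n = z²(0.25)/E² = 2.576²×0.25/0.048² = 720.03 → n = 721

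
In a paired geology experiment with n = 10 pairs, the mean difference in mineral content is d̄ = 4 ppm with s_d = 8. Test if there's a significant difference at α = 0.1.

t = d̄/(s_d/√n) = 4/(8/√10) = 1.581. df = 9, critical t = ±1.833. Fail to reject H₀.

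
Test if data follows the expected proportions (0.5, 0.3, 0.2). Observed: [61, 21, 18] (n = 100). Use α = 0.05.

Expected: [50.0, 30.0, 20.0]. χ² = 5.32. df = 2, critical = 5.991. Fail to reject H₀.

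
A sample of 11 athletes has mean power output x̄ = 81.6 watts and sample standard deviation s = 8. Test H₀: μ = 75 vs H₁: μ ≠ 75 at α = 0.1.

t = (x̄ - μ₀)/(s/√n) = (81.6 - 75)/(8/√11) = 2.736. df = 10, critical t = ±1.812. Reject H₀.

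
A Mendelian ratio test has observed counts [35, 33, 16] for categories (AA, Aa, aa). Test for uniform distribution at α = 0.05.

Expected = 28 each. χ² = Σ(O-E)²/E = 7.786. df = 2, critical value = 5.991. Reject H₀.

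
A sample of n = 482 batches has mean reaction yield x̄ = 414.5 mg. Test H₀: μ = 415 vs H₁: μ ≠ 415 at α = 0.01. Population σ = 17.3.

z = (x̄ - μ₀)/(σ/√n) = (414.5 - 415)/(17.3/√482) = -0.635. Critical value: ±2.576. Since |-0.635| ≤ 2.576, Fail to reject H₀.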